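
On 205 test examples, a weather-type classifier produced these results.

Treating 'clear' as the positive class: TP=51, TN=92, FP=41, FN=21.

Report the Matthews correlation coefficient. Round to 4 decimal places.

0.3840

MCC = (TP·TN − FP·FN) / √((TP+FP)(TP+FN)(TN+FP)(TN+FN))
Numerator = 51·92 − 41·21 = 3831
Denominator = √(92·72·133·113) = √99552096 = 9977.5797
MCC = 3831 / 9977.5797 = 0.3840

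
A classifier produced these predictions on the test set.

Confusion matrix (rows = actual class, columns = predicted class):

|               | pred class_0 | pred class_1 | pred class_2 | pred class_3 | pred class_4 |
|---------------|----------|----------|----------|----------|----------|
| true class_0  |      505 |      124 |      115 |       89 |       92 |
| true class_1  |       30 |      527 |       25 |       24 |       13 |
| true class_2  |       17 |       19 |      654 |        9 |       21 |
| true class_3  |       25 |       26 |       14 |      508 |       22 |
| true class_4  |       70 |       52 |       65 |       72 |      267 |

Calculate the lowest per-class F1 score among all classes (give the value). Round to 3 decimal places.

Per-class F1 score (2·TP/(2·TP+FP+FN)):
  class_0: TP=505, FP=30+17+25+70=142, FN=124+115+89+92=420 → 1010/1572 = 0.6425
  class_1: TP=527, FP=124+19+26+52=221, FN=30+25+24+13=92 → 1054/1367 = 0.7710
  class_2: TP=654, FP=115+25+14+65=219, FN=17+19+9+21=66 → 1308/1593 = 0.8211
  class_3: TP=508, FP=89+24+9+72=194, FN=25+26+14+22=87 → 1016/1297 = 0.7833
  class_4: TP=267, FP=92+13+21+22=148, FN=70+52+65+72=259 → 534/941 = 0.5675
Lowest is class 'class_4' with F1 score = 0.567.

0.567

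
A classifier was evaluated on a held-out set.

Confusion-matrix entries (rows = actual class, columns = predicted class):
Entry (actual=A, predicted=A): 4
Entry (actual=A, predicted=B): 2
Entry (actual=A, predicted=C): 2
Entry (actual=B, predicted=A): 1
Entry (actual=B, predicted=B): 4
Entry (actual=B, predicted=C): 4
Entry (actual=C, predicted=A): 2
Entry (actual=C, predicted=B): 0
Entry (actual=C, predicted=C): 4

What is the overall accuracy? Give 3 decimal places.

0.522

Accuracy = trace / total = (4+4+4=12) / 23 = 12/23 = 0.522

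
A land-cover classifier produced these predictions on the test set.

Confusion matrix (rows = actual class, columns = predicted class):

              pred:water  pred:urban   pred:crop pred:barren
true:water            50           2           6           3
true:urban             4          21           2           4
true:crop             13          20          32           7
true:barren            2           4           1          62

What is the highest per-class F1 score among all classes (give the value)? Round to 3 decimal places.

0.855

Per-class F1 score (2·TP/(2·TP+FP+FN)):
  water: TP=50, FP=4+13+2=19, FN=2+6+3=11 → 100/130 = 0.7692
  urban: TP=21, FP=2+20+4=26, FN=4+2+4=10 → 42/78 = 0.5385
  crop: TP=32, FP=6+2+1=9, FN=13+20+7=40 → 64/113 = 0.5664
  barren: TP=62, FP=3+4+7=14, FN=2+4+1=7 → 124/145 = 0.8552
Highest is class 'barren' with F1 score = 0.855.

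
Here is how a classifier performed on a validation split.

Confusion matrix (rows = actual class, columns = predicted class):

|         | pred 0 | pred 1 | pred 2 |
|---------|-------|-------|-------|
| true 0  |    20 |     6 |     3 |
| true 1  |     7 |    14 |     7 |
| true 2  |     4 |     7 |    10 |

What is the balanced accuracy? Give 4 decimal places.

0.5553

Balanced accuracy = mean of per-class recall.
  0: recall = 20/29 = 0.68966
  1: recall = 14/28 = 0.50000
  2: recall = 10/21 = 0.47619
Mean = (0.68966 + 0.50000 + 0.47619) / 3 = 0.5553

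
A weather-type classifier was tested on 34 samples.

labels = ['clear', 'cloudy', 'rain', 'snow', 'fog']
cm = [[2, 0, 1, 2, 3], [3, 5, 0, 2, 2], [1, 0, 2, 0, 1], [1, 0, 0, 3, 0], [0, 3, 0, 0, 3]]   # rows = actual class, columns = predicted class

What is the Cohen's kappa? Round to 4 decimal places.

Observed agreement pₒ = trace/N = 15/34 = 0.44118
Expected agreement pₑ = Σ (rowᵢ·colᵢ)/N² = (8·7 + 12·8 + 4·3 + 4·7 + 6·9)/34² = 0.21280
κ = (pₒ − pₑ)/(1 − pₑ) = (0.44118 − 0.21280)/(1 − 0.21280) = 0.2901

0.2901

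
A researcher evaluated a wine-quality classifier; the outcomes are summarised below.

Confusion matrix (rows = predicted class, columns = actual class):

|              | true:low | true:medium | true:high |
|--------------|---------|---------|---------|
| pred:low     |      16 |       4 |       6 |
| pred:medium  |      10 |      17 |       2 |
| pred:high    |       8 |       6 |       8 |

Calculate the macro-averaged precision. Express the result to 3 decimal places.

Per-class precision (TP/(TP+FP)):
  low: TP=16, FP=4+6=10 → 16/26 = 0.6154
  medium: TP=17, FP=10+2=12 → 17/29 = 0.5862
  high: TP=8, FP=8+6=14 → 8/22 = 0.3636
Macro-precision = mean = (0.6154 + 0.5862 + 0.3636) / 3 = 0.522

0.522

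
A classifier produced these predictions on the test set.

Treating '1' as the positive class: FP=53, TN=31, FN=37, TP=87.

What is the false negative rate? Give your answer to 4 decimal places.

0.2984

FNR = FN/(FN+TP) = 37/(37+87) = 0.2984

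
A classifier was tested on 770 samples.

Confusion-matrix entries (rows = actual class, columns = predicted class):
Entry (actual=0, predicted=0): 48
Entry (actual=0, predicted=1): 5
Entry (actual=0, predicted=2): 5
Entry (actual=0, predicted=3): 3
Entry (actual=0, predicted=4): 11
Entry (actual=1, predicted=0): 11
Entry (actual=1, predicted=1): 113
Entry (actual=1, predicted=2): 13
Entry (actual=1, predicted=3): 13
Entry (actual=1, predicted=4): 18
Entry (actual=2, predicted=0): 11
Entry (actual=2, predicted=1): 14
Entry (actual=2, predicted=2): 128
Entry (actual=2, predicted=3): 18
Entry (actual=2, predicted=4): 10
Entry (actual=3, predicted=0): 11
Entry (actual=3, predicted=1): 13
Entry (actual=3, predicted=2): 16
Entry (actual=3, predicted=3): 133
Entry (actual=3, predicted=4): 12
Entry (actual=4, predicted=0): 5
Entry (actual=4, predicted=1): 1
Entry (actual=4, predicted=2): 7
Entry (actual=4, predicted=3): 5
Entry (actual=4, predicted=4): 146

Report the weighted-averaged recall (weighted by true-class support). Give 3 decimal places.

0.738

Per-class recall (TP/(TP+FN)):
  0: TP=48, FN=5+5+3+11=24 → 48/72 = 0.6667
  1: TP=113, FN=11+13+13+18=55 → 113/168 = 0.6726
  2: TP=128, FN=11+14+18+10=53 → 128/181 = 0.7072
  3: TP=133, FN=11+13+16+12=52 → 133/185 = 0.7189
  4: TP=146, FN=5+1+7+5=18 → 146/164 = 0.8902
Weighted-recall = Σ (supportᵢ/N)·recallᵢ with N=770: (72/770)·0.6667 + (168/770)·0.6726 + (181/770)·0.7072 + (185/770)·0.7189 + (164/770)·0.8902 = 0.738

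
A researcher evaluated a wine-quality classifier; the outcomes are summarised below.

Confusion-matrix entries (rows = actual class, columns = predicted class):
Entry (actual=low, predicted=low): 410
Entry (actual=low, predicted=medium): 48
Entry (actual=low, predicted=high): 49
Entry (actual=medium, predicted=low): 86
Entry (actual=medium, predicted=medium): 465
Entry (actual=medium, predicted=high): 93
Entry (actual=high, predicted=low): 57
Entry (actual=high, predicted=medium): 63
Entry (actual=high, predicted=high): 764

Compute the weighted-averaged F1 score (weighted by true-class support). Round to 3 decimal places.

Per-class F1 score (2·TP/(2·TP+FP+FN)):
  low: TP=410, FP=86+57=143, FN=48+49=97 → 820/1060 = 0.7736
  medium: TP=465, FP=48+63=111, FN=86+93=179 → 930/1220 = 0.7623
  high: TP=764, FP=49+93=142, FN=57+63=120 → 1528/1790 = 0.8536
Weighted-F1 score = Σ (supportᵢ/N)·F1 scoreᵢ with N=2035: (507/2035)·0.7736 + (644/2035)·0.7623 + (884/2035)·0.8536 = 0.805

0.805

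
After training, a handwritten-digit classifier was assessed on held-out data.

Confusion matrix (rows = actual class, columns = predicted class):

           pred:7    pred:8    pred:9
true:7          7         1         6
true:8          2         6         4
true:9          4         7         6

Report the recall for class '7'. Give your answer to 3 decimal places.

0.500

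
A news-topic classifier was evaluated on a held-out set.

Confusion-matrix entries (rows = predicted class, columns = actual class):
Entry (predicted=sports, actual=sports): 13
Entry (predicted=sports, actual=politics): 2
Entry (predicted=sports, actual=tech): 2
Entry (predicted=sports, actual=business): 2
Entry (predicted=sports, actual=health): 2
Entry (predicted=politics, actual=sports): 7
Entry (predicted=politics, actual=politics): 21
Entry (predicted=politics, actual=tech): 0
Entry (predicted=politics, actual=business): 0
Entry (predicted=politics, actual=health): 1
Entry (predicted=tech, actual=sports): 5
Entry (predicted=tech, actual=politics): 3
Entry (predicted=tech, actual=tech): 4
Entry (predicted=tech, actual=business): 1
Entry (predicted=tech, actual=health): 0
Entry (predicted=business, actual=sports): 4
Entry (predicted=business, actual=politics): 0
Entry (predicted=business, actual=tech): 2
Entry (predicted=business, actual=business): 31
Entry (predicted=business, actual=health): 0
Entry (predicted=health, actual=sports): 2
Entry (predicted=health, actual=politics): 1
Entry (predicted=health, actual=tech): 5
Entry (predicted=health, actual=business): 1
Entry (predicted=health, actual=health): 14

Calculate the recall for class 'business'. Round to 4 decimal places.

0.8857

Treat 'business' as positive and all other classes as negative.
recall = TP/(TP+FN).
business: TP=31, FN=2+0+1+1=4 → 31/35 = 0.88571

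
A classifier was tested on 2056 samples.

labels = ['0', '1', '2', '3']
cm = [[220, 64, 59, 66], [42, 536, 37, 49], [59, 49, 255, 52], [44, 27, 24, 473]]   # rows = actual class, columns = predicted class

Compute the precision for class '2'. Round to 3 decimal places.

0.680

One-vs-rest for '2': TP = diagonal; FP = other classes predicted '2'; FN = '2' predicted as other.
precision = TP/(TP+FP).
2: TP=255, FP=59+37+24=120 → 255/375 = 0.6800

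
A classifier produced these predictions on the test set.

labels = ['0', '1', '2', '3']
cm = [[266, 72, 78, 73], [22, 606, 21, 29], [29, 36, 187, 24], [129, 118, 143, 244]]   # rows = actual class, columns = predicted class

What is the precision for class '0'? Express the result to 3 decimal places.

0.596

Treat '0' as positive and all other classes as negative.
precision = TP/(TP+FP).
0: TP=266, FP=22+29+129=180 → 266/446 = 0.5964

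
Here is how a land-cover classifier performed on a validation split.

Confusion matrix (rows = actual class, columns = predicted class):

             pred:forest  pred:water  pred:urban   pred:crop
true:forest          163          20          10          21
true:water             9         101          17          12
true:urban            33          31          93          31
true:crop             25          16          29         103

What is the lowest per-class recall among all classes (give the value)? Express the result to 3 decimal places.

0.495

Per-class recall (TP/(TP+FN)):
  forest: TP=163, FN=20+10+21=51 → 163/214 = 0.7617
  water: TP=101, FN=9+17+12=38 → 101/139 = 0.7266
  urban: TP=93, FN=33+31+31=95 → 93/188 = 0.4947
  crop: TP=103, FN=25+16+29=70 → 103/173 = 0.5954
Lowest is class 'urban' with recall = 0.495.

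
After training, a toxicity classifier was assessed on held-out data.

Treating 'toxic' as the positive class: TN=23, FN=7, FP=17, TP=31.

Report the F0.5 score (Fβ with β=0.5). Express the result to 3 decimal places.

0.674

Fβ = (1+β²)·TP / ((1+β²)·TP + β²·FN + FP), with β²=1/4
= 1.25·31 / (1.25·31 + 0.25·7 + 17) = 0.674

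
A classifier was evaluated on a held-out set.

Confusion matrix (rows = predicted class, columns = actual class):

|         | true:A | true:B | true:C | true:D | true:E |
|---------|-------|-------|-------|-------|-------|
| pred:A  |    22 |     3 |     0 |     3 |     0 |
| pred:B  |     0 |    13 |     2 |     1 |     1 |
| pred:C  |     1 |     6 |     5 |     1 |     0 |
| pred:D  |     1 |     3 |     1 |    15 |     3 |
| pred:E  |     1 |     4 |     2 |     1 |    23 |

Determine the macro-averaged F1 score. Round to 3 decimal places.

Per-class F1 score (2·TP/(2·TP+FP+FN)):
  A: TP=22, FP=3+0+3+0=6, FN=0+1+1+1=3 → 44/53 = 0.8302
  B: TP=13, FP=0+2+1+1=4, FN=3+6+3+4=16 → 26/46 = 0.5652
  C: TP=5, FP=1+6+1+0=8, FN=0+2+1+2=5 → 10/23 = 0.4348
  D: TP=15, FP=1+3+1+3=8, FN=3+1+1+1=6 → 30/44 = 0.6818
  E: TP=23, FP=1+4+2+1=8, FN=0+1+0+3=4 → 46/58 = 0.7931
Macro-F1 score = mean = (0.8302 + 0.5652 + 0.4348 + 0.6818 + 0.7931) / 5 = 0.661

0.661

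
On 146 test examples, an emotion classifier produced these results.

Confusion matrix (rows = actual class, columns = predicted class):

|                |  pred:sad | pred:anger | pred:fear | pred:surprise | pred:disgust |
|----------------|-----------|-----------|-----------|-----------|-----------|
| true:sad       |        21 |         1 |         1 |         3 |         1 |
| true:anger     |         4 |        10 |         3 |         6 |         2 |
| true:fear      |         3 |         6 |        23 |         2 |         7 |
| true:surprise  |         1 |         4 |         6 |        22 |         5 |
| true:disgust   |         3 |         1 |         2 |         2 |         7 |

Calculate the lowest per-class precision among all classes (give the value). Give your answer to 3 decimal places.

0.318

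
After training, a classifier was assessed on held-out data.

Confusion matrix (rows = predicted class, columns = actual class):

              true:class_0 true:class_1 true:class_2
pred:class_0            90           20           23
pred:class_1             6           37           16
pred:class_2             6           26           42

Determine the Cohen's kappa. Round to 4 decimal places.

0.4427

Observed agreement pₒ = trace/N = 169/266 = 0.63534
Expected agreement pₑ = Σ (rowᵢ·colᵢ)/N² = (102·133 + 83·59 + 81·74)/266² = 0.34565
κ = (pₒ − pₑ)/(1 − pₑ) = (0.63534 − 0.34565)/(1 − 0.34565) = 0.4427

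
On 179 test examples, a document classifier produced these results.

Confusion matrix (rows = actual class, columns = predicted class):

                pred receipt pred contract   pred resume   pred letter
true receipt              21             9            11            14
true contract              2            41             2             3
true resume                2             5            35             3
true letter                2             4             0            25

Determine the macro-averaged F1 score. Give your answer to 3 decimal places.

Per-class F1 score (2·TP/(2·TP+FP+FN)):
  receipt: TP=21, FP=2+2+2=6, FN=9+11+14=34 → 42/82 = 0.5122
  contract: TP=41, FP=9+5+4=18, FN=2+2+3=7 → 82/107 = 0.7664
  resume: TP=35, FP=11+2+0=13, FN=2+5+3=10 → 70/93 = 0.7527
  letter: TP=25, FP=14+3+3=20, FN=2+4+0=6 → 50/76 = 0.6579
Macro-F1 score = mean = (0.5122 + 0.7664 + 0.7527 + 0.6579) / 4 = 0.672

0.672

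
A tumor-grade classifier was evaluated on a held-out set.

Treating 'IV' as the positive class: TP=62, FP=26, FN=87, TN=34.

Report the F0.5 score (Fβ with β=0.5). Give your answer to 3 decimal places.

0.619

Fβ = (1+β²)·TP / ((1+β²)·TP + β²·FN + FP), with β²=1/4
= 1.25·62 / (1.25·62 + 0.25·87 + 26) = 0.619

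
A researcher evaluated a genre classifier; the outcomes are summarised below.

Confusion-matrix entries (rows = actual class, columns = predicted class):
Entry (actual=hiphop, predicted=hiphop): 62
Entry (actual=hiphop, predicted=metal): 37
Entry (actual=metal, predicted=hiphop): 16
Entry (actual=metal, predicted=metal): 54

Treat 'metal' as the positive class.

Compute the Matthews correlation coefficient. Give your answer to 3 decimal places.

MCC = (TP·TN − FP·FN) / √((TP+FP)(TP+FN)(TN+FP)(TN+FN))
Numerator = 54·62 − 37·16 = 2756
Denominator = √(91·70·99·78) = √49189140 = 7013.4970
MCC = 2756 / 7013.4970 = 0.393

0.393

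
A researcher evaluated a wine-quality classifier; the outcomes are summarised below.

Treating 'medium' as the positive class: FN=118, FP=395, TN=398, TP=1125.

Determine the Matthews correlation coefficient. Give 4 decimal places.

0.4562

MCC = (TP·TN − FP·FN) / √((TP+FP)(TP+FN)(TN+FP)(TN+FN))
Numerator = 1125·398 − 395·118 = 401140
Denominator = √(1520·1243·793·516) = √773103439680 = 879263.0094
MCC = 401140 / 879263.0094 = 0.4562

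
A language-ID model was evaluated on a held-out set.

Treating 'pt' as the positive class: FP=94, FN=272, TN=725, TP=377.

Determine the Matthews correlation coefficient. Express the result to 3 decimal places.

0.496

MCC = (TP·TN − FP·FN) / √((TP+FP)(TP+FN)(TN+FP)(TN+FN))
Numerator = 377·725 − 94·272 = 247757
Denominator = √(471·649·819·997) = √249600047697 = 499599.8876
MCC = 247757 / 499599.8876 = 0.496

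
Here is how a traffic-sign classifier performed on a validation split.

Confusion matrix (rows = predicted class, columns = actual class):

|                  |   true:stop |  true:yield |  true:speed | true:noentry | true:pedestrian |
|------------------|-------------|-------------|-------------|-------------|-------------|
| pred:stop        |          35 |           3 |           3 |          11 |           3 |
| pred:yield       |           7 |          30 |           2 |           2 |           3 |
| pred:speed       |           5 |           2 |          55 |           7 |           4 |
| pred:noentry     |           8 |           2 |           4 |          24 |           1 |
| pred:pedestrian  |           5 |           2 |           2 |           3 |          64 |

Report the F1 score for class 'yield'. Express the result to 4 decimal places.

0.7229

One-vs-rest for 'yield': TP = diagonal; FP = other classes predicted 'yield'; FN = 'yield' predicted as other.
F1 score = 2·TP/(2·TP+FP+FN).
yield: TP=30, FP=7+2+2+3=14, FN=3+2+2+2=9 → 60/83 = 0.72289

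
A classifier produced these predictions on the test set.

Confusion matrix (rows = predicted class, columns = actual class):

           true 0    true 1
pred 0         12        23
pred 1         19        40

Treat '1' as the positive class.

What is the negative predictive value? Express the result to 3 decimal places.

NPV = TN/(TN+FN) = 12/(12+23) = 0.343

0.343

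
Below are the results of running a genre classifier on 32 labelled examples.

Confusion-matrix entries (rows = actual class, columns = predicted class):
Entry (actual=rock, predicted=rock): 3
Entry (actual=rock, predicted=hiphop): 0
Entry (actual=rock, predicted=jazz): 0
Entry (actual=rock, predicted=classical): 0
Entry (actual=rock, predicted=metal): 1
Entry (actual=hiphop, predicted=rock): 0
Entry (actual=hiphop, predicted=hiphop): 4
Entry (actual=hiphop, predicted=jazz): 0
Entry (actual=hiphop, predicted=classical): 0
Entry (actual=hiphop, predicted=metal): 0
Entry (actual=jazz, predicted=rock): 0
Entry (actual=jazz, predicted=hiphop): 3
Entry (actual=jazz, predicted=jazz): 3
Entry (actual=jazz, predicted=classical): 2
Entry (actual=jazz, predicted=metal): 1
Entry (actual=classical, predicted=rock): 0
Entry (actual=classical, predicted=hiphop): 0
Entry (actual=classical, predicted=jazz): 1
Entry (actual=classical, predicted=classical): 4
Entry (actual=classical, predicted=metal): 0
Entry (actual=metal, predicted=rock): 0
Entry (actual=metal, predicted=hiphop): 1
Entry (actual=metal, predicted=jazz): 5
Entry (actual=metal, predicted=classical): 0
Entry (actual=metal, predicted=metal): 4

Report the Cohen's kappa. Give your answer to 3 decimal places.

Observed agreement pₒ = trace/N = 18/32 = 0.5625
Expected agreement pₑ = Σ (rowᵢ·colᵢ)/N² = (4·3 + 4·8 + 9·9 + 5·6 + 10·6)/32² = 0.2100
κ = (pₒ − pₑ)/(1 − pₑ) = (0.5625 − 0.2100)/(1 − 0.2100) = 0.446

0.446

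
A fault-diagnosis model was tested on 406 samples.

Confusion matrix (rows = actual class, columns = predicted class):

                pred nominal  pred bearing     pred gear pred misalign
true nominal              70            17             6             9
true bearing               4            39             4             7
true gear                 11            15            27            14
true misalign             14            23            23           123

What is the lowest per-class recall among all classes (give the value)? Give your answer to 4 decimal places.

0.4030

Per-class recall (TP/(TP+FN)):
  nominal: TP=70, FN=17+6+9=32 → 70/102 = 0.68627
  bearing: TP=39, FN=4+4+7=15 → 39/54 = 0.72222
  gear: TP=27, FN=11+15+14=40 → 27/67 = 0.40299
  misalign: TP=123, FN=14+23+23=60 → 123/183 = 0.67213
Lowest is class 'gear' with recall = 0.4030.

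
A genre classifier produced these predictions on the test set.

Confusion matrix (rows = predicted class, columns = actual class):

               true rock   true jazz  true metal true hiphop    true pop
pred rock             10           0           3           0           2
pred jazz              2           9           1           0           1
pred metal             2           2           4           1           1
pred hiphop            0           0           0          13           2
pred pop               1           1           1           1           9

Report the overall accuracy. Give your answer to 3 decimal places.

Accuracy = trace / total = (10+9+4+13+9=45) / 66 = 45/66 = 0.682

0.682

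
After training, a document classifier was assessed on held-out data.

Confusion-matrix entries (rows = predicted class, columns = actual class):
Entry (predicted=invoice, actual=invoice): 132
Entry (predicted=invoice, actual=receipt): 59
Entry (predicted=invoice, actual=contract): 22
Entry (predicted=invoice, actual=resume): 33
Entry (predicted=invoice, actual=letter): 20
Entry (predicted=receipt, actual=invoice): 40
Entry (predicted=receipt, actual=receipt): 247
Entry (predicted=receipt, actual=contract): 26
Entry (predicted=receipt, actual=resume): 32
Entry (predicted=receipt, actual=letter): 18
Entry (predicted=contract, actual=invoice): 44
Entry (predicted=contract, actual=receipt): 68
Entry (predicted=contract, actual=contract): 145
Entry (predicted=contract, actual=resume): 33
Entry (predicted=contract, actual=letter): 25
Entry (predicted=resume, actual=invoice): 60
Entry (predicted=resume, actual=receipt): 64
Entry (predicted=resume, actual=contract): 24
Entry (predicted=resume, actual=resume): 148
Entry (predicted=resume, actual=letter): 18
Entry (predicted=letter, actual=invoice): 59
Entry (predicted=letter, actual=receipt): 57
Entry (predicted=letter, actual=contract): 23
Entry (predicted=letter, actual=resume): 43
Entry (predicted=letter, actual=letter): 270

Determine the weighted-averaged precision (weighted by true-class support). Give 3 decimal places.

0.561

Per-class precision (TP/(TP+FP)):
  invoice: TP=132, FP=59+22+33+20=134 → 132/266 = 0.4962
  receipt: TP=247, FP=40+26+32+18=116 → 247/363 = 0.6804
  contract: TP=145, FP=44+68+33+25=170 → 145/315 = 0.4603
  resume: TP=148, FP=60+64+24+18=166 → 148/314 = 0.4713
  letter: TP=270, FP=59+57+23+43=182 → 270/452 = 0.5973
Weighted-precision = Σ (supportᵢ/N)·precisionᵢ with N=1710: (335/1710)·0.4962 + (495/1710)·0.6804 + (240/1710)·0.4603 + (289/1710)·0.4713 + (351/1710)·0.5973 = 0.561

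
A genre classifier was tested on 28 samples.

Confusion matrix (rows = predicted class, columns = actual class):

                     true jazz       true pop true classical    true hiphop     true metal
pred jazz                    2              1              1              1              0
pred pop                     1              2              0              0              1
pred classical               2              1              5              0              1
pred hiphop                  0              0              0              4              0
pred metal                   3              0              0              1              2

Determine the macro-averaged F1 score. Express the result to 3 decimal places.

0.535

Per-class F1 score (2·TP/(2·TP+FP+FN)):
  jazz: TP=2, FP=1+1+1+0=3, FN=1+2+0+3=6 → 4/13 = 0.3077
  pop: TP=2, FP=1+0+0+1=2, FN=1+1+0+0=2 → 4/8 = 0.5000
  classical: TP=5, FP=2+1+0+1=4, FN=1+0+0+0=1 → 10/15 = 0.6667
  hiphop: TP=4, FP=0+0+0+0=0, FN=1+0+0+1=2 → 8/10 = 0.8000
  metal: TP=2, FP=3+0+0+1=4, FN=0+1+1+0=2 → 4/10 = 0.4000
Macro-F1 score = mean = (0.3077 + 0.5000 + 0.6667 + 0.8000 + 0.4000) / 5 = 0.535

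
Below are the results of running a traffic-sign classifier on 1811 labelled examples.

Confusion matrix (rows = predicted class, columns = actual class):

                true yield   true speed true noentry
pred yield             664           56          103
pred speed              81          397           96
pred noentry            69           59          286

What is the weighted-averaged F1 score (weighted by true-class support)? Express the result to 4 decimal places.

Per-class F1 score (2·TP/(2·TP+FP+FN)):
  yield: TP=664, FP=56+103=159, FN=81+69=150 → 1328/1637 = 0.81124
  speed: TP=397, FP=81+96=177, FN=56+59=115 → 794/1086 = 0.73112
  noentry: TP=286, FP=69+59=128, FN=103+96=199 → 572/899 = 0.63626
Weighted-F1 score = Σ (supportᵢ/N)·F1 scoreᵢ with N=1811: (814/1811)·0.81124 + (512/1811)·0.73112 + (485/1811)·0.63626 = 0.7417

0.7417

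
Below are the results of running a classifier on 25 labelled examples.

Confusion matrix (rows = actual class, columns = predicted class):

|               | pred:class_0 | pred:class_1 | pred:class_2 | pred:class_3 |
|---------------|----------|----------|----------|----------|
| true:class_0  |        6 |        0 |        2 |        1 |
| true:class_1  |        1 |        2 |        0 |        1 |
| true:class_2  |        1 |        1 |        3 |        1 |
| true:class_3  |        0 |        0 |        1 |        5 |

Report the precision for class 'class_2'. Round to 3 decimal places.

0.500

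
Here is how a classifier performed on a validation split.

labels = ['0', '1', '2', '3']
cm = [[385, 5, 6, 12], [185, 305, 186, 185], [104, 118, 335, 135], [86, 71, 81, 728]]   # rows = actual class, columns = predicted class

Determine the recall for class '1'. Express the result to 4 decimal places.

recall = TP/(TP+FN).
1: TP=305, FN=185+186+185=556 → 305/861 = 0.35424

0.3542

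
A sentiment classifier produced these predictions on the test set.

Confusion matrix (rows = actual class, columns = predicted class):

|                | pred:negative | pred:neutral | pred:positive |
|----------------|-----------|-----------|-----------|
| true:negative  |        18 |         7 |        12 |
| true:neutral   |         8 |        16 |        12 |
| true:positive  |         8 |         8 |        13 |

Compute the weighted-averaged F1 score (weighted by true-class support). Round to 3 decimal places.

0.464

Per-class F1 score (2·TP/(2·TP+FP+FN)):
  negative: TP=18, FP=8+8=16, FN=7+12=19 → 36/71 = 0.5070
  neutral: TP=16, FP=7+8=15, FN=8+12=20 → 32/67 = 0.4776
  positive: TP=13, FP=12+12=24, FN=8+8=16 → 26/66 = 0.3939
Weighted-F1 score = Σ (supportᵢ/N)·F1 scoreᵢ with N=102: (37/102)·0.5070 + (36/102)·0.4776 + (29/102)·0.3939 = 0.464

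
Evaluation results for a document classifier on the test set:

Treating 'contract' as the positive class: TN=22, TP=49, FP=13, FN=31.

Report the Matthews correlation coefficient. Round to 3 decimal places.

0.223

MCC = (TP·TN − FP·FN) / √((TP+FP)(TP+FN)(TN+FP)(TN+FN))
Numerator = 49·22 − 13·31 = 675
Denominator = √(62·80·35·53) = √9200800 = 3033.2821
MCC = 675 / 3033.2821 = 0.223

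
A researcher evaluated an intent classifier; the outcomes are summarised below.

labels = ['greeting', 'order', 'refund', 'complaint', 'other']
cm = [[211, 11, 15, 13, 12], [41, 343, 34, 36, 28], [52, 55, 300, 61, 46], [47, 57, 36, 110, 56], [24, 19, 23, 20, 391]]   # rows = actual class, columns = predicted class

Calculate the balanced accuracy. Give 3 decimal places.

0.656

Balanced accuracy = mean of per-class recall.
  greeting: recall = 211/262 = 0.8053
  order: recall = 343/482 = 0.7116
  refund: recall = 300/514 = 0.5837
  complaint: recall = 110/306 = 0.3595
  other: recall = 391/477 = 0.8197
Mean = (0.8053 + 0.7116 + 0.5837 + 0.3595 + 0.8197) / 5 = 0.656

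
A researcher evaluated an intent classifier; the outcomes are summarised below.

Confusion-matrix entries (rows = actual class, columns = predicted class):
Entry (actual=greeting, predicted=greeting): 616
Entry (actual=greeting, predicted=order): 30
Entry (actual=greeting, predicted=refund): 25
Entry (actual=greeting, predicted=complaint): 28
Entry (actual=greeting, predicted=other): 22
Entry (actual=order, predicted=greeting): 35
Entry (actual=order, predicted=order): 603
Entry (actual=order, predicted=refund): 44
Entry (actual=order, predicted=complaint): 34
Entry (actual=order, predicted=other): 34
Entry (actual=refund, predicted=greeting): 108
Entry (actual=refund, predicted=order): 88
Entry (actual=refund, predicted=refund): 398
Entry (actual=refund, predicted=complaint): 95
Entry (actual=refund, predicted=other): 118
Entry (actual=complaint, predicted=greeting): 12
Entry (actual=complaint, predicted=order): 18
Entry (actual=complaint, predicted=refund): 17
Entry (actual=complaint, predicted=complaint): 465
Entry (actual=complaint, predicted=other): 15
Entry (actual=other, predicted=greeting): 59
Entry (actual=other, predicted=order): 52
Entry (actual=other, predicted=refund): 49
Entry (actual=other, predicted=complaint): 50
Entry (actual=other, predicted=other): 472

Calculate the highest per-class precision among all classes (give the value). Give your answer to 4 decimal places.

0.7623

Per-class precision (TP/(TP+FP)):
  greeting: TP=616, FP=35+108+12+59=214 → 616/830 = 0.74217
  order: TP=603, FP=30+88+18+52=188 → 603/791 = 0.76233
  refund: TP=398, FP=25+44+17+49=135 → 398/533 = 0.74672
  complaint: TP=465, FP=28+34+95+50=207 → 465/672 = 0.69196
  other: TP=472, FP=22+34+118+15=189 → 472/661 = 0.71407
Highest is class 'order' with precision = 0.7623.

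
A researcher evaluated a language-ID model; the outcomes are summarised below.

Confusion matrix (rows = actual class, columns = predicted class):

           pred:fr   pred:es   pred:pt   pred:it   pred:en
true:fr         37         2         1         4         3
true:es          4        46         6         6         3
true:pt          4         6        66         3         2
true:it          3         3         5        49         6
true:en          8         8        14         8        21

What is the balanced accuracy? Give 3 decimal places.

0.682

Balanced accuracy = mean of per-class recall.
  fr: recall = 37/47 = 0.7872
  es: recall = 46/65 = 0.7077
  pt: recall = 66/81 = 0.8148
  it: recall = 49/66 = 0.7424
  en: recall = 21/59 = 0.3559
Mean = (0.7872 + 0.7077 + 0.8148 + 0.7424 + 0.3559) / 5 = 0.682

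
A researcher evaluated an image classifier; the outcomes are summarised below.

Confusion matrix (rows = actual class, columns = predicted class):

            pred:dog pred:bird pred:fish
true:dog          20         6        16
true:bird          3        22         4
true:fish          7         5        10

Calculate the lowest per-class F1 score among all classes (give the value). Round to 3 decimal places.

Per-class F1 score (2·TP/(2·TP+FP+FN)):
  dog: TP=20, FP=3+7=10, FN=6+16=22 → 40/72 = 0.5556
  bird: TP=22, FP=6+5=11, FN=3+4=7 → 44/62 = 0.7097
  fish: TP=10, FP=16+4=20, FN=7+5=12 → 20/52 = 0.3846
Lowest is class 'fish' with F1 score = 0.385.

0.385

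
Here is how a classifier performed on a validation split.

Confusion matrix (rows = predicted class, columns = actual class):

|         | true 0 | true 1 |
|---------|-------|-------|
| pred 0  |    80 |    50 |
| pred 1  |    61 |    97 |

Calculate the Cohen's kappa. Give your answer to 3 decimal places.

0.228

Observed agreement pₒ = trace/N = 177/288 = 0.6146
Expected agreement pₑ = Σ (rowᵢ·colᵢ)/N² = (141·130 + 147·158)/288² = 0.5010
κ = (pₒ − pₑ)/(1 − pₑ) = (0.6146 − 0.5010)/(1 − 0.5010) = 0.228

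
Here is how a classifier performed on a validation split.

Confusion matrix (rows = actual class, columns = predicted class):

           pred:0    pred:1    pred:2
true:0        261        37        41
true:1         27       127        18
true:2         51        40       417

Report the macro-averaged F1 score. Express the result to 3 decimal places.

0.764

Per-class F1 score (2·TP/(2·TP+FP+FN)):
  0: TP=261, FP=27+51=78, FN=37+41=78 → 522/678 = 0.7699
  1: TP=127, FP=37+40=77, FN=27+18=45 → 254/376 = 0.6755
  2: TP=417, FP=41+18=59, FN=51+40=91 → 834/984 = 0.8476
Macro-F1 score = mean = (0.7699 + 0.6755 + 0.8476) / 3 = 0.764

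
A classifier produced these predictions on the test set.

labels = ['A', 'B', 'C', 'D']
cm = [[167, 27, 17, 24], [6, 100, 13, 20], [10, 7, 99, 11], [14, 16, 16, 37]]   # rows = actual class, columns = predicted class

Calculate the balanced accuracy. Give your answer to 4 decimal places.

0.6638

Balanced accuracy = mean of per-class recall.
  A: recall = 167/235 = 0.71064
  B: recall = 100/139 = 0.71942
  C: recall = 99/127 = 0.77953
  D: recall = 37/83 = 0.44578
Mean = (0.71064 + 0.71942 + 0.77953 + 0.44578) / 4 = 0.6638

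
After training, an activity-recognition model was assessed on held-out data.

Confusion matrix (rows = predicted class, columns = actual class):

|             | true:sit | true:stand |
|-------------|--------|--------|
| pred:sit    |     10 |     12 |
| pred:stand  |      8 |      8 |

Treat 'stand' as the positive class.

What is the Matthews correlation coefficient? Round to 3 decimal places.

MCC = (TP·TN − FP·FN) / √((TP+FP)(TP+FN)(TN+FP)(TN+FN))
Numerator = 8·10 − 8·12 = -16
Denominator = √(16·20·18·22) = √126720 = 355.9775
MCC = -16 / 355.9775 = -0.045

-0.045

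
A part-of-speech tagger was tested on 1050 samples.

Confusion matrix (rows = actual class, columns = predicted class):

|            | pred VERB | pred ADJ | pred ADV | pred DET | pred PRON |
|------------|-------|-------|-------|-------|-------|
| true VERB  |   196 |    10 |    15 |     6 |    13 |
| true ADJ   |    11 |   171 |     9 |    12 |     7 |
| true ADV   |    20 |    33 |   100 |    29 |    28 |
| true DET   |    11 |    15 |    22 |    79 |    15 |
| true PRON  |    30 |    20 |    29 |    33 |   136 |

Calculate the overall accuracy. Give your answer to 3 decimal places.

0.650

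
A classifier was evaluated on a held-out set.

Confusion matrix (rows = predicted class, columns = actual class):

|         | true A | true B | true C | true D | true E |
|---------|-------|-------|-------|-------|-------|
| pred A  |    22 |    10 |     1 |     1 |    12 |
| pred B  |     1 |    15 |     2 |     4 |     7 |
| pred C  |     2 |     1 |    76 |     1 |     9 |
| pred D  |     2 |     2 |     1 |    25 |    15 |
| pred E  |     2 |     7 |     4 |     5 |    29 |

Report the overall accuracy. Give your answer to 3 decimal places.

0.652

Accuracy = trace / total = (22+15+76+25+29=167) / 256 = 167/256 = 0.652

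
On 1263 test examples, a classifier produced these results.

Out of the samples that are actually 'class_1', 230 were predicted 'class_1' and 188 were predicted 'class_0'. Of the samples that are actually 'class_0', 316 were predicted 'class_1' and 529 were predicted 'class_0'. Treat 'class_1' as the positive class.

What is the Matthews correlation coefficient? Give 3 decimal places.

0.167

MCC = (TP·TN − FP·FN) / √((TP+FP)(TP+FN)(TN+FP)(TN+FN))
Numerator = 230·529 − 316·188 = 62262
Denominator = √(546·418·845·717) = √138275357220 = 371853.9461
MCC = 62262 / 371853.9461 = 0.167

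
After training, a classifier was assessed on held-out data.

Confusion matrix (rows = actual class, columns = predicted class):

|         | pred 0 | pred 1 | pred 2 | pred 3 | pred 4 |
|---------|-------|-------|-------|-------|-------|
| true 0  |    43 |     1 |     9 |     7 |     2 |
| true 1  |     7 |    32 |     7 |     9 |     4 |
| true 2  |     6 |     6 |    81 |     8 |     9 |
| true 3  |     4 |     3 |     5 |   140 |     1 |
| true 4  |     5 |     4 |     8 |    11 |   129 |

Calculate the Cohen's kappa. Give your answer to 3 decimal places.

Observed agreement pₒ = trace/N = 425/541 = 0.7856
Expected agreement pₑ = Σ (rowᵢ·colᵢ)/N² = (62·65 + 59·46 + 110·110 + 153·175 + 157·145)/541² = 0.2336
κ = (pₒ − pₑ)/(1 − pₑ) = (0.7856 − 0.2336)/(1 − 0.2336) = 0.720

0.720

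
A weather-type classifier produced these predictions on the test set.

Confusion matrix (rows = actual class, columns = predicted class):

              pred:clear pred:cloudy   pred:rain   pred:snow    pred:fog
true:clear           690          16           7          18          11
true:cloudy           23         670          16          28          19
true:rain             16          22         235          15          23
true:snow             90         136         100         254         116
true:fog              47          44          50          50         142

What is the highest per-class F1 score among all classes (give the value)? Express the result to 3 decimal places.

Per-class F1 score (2·TP/(2·TP+FP+FN)):
  clear: TP=690, FP=23+16+90+47=176, FN=16+7+18+11=52 → 1380/1608 = 0.8582
  cloudy: TP=670, FP=16+22+136+44=218, FN=23+16+28+19=86 → 1340/1644 = 0.8151
  rain: TP=235, FP=7+16+100+50=173, FN=16+22+15+23=76 → 470/719 = 0.6537
  snow: TP=254, FP=18+28+15+50=111, FN=90+136+100+116=442 → 508/1061 = 0.4788
  fog: TP=142, FP=11+19+23+116=169, FN=47+44+50+50=191 → 284/644 = 0.4410
Highest is class 'clear' with F1 score = 0.858.

0.858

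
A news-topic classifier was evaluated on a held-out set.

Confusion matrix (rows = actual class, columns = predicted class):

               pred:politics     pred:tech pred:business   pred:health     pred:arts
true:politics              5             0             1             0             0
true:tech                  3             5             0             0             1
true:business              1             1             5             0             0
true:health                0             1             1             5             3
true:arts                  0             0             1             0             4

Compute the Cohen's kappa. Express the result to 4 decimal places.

0.5651

Observed agreement pₒ = trace/N = 24/37 = 0.64865
Expected agreement pₑ = Σ (rowᵢ·colᵢ)/N² = (6·9 + 9·7 + 7·8 + 10·5 + 5·8)/37² = 0.19211
κ = (pₒ − pₑ)/(1 − pₑ) = (0.64865 − 0.19211)/(1 − 0.19211) = 0.5651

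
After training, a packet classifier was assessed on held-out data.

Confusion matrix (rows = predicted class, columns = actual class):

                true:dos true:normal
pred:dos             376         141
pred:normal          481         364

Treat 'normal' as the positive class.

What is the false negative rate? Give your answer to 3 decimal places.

FNR = FN/(FN+TP) = 141/(141+364) = 0.279

0.279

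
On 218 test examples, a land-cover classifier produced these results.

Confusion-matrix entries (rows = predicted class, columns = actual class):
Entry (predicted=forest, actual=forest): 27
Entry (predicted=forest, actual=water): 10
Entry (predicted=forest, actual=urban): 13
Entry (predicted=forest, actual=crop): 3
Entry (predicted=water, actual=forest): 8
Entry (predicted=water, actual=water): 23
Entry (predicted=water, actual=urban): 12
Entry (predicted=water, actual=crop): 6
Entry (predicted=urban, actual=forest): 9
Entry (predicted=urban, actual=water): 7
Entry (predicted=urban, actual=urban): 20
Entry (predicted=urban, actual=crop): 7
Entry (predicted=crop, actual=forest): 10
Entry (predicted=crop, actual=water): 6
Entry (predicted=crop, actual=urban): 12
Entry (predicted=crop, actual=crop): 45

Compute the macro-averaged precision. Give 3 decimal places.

0.515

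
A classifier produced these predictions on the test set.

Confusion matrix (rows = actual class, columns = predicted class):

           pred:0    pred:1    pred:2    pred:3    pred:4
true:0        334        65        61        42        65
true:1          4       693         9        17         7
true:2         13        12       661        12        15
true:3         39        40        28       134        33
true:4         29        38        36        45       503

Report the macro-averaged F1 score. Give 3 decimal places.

Per-class F1 score (2·TP/(2·TP+FP+FN)):
  0: TP=334, FP=4+13+39+29=85, FN=65+61+42+65=233 → 668/986 = 0.6775
  1: TP=693, FP=65+12+40+38=155, FN=4+9+17+7=37 → 1386/1578 = 0.8783
  2: TP=661, FP=61+9+28+36=134, FN=13+12+12+15=52 → 1322/1508 = 0.8767
  3: TP=134, FP=42+17+12+45=116, FN=39+40+28+33=140 → 268/524 = 0.5115
  4: TP=503, FP=65+7+15+33=120, FN=29+38+36+45=148 → 1006/1274 = 0.7896
Macro-F1 score = mean = (0.6775 + 0.8783 + 0.8767 + 0.5115 + 0.7896) / 5 = 0.747

0.747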